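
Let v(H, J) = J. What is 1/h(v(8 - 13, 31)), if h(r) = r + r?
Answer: 1/62 ≈ 0.016129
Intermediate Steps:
h(r) = 2*r
1/h(v(8 - 13, 31)) = 1/(2*31) = 1/62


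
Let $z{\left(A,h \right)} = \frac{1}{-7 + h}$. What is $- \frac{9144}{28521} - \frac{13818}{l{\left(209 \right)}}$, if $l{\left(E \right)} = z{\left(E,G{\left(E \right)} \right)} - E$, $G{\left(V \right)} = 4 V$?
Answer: $\frac{18062624729}{274530470} \approx 65.795$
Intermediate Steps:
$l{\left(E \right)} = \frac{1}{-7 + 4 E} - E$
$- \frac{9144}{28521} - \frac{13818}{l{\left(209 \right)}} = - \frac{9144}{28521} - \frac{13818}{\frac{1}{-7 + 4 \cdot 209} - 209} = \left(-9144\right) \frac{1}{28521} - \frac{13818}{\frac{1}{-7 + 836} - 209} = - \frac{1016}{3169} - \frac{13818}{\frac{1}{829} - 209} = - \frac{1016}{3169} - \frac{13818}{- \frac{173260}{829}} = - \frac{1016}{3169} - - \frac{5727561}{86630} = - \frac{1016}{3169} + \frac{5727561}{86630} = \frac{18062624729}{274530470}$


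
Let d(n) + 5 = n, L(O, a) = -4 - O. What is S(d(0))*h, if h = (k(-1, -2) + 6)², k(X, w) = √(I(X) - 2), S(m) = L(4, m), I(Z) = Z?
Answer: -264 - 96*I*√3 ≈ -264.0 - 166.28*I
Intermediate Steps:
d(n) = -5 + n
S(m) = -8 (S(m) = -4 - 1*4 = -4 - 4 = -8)
k(X, w) = √(-2 + X) (k(X, w) = √(X - 2) = √(-2 + X))
h = (6 + I*√3)² (h = (√(-2 - 1) + 6)² = (√(-3) + 6)² = (I*√3 + 6)² = (6 + I*√3)² ≈ 33.0 + 20.785*I)
S(d(0))*h = -8*(6 + I*√3)²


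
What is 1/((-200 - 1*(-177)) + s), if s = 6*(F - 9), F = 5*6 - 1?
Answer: 1/97 ≈ 0.010309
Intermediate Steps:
F = 29 (F = 30 - 1 = 29)
s = 120 (s = 6*(29 - 9) = 6*20 = 120)
1/((-200 - 1*(-177)) + s) = 1/((-200 - 1*(-177)) + 120) = 1/((-200 + 177) + 120) = 1/(-23 + 120) = 1/97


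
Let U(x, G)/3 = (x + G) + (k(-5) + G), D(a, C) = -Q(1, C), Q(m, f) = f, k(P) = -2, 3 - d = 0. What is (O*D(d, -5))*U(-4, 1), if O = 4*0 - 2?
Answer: 120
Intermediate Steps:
d = 3 (d = 3 - 1*0 = 3 + 0 = 3)
D(a, C) = -C
O = -2 (O = 0 - 2 = -2)
U(x, G) = -6 + 3*x + 6*G (U(x, G) = 3*((x + G) + (-2 + G)) = 3*((G + x) + (-2 + G)) = 3*(-2 + x + 2*G) = -6 + 3*x + 6*G)
(O*D(d, -5))*U(-4, 1) = (-(-2)*(-5))*(-6 + 3*(-4) + 6*1) = (-2*5)*(-6 - 12 + 6) = -10*(-12) = 120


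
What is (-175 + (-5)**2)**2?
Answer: 22500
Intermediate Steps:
(-175 + (-5)**2)**2 = (-175 + 25)**2 = (-150)**2 = 22500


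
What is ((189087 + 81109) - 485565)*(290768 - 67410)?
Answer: -48104389102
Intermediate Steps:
((189087 + 81109) - 485565)*(290768 - 67410) = (270196 - 485565)*223358 = -215369*223358 = -48104389102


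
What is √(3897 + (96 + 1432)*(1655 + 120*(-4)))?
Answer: √1799297 ≈ 1341.4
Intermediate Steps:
√(3897 + (96 + 1432)*(1655 + 120*(-4))) = √(3897 + 1528*(1655 - 480)) = √(3897 + 1528*1175) = √(3897 + 1795400) = √1799297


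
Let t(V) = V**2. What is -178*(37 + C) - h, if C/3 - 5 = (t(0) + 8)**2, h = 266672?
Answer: -310104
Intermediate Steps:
C = 207 (C = 15 + 3*(0**2 + 8)**2 = 15 + 3*(0 + 8)**2 = 15 + 3*8**2 = 15 + 3*64 = 15 + 192 = 207)
-178*(37 + C) - h = -178*(37 + 207) - 1*266672 = -178*244 - 266672 = -43432 - 266672 = -310104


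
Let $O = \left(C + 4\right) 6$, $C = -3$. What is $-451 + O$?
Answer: $-445$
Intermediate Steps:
$O = 6$ ($O = \left(-3 + 4\right) 6 = 1 \cdot 6 = 6$)
$-451 + O = -451 + 6 = -445$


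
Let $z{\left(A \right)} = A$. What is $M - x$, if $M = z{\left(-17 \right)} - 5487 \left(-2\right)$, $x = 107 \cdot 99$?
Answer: $364$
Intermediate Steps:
$x = 10593$
$M = 10957$ ($M = -17 - 5487 \left(-2\right) = -17 - -10974 = -17 + 10974 = 10957$)
$M - x = 10957 - 10593 = 364$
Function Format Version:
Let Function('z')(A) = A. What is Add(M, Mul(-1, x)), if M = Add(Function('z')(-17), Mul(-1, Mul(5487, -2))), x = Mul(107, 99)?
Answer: 364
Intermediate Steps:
x = 10593
M = 10957 (M = Add(-17, Mul(-1, Mul(5487, -2))) = Add(-17, Mul(-1, -10974)) = Add(-17, 10974) = 10957)
Add(M, Mul(-1, x)) = Add(10957, Mul(-1, 10593)) = Add(10957, -10593) = 364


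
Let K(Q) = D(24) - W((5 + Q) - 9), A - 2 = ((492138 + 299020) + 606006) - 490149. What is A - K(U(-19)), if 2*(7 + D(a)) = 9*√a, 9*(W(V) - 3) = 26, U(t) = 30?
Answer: 8163269/9 - 9*√6 ≈ 9.0701e+5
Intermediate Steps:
W(V) = 53/9 (W(V) = 3 + (⅑)*26 = 3 + 26/9 = 53/9)
A = 907017 (A = 2 + (((492138 + 299020) + 606006) - 490149) = 2 + ((791158 + 606006) - 490149) = 2 + (1397164 - 490149) = 2 + 907015 = 907017)
D(a) = -7 + 9*√a/2 (D(a) = -7 + (9*√a)/2 = -7 + 9*√a/2)
K(Q) = -116/9 + 9*√6 (K(Q) = (-7 + 9*√24/2) - 1*53/9 = (-7 + 9*(2*√6)/2) - 53/9 = (-7 + 9*√6) - 53/9 = -116/9 + 9*√6)
A - K(U(-19)) = 907017 - (-116/9 + 9*√6) = 907017 + (116/9 - 9*√6) = 8163269/9 - 9*√6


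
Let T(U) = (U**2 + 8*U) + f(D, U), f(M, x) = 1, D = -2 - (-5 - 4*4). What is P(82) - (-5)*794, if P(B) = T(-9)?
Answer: 3980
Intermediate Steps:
D = 19 (D = -2 - (-5 - 16) = -2 - 1*(-21) = -2 + 21 = 19)
T(U) = 1 + U**2 + 8*U (T(U) = (U**2 + 8*U) + 1 = 1 + U**2 + 8*U)
P(B) = 10 (P(B) = 1 + (-9)**2 + 8*(-9) = 1 + 81 - 72 = 10)
P(82) - (-5)*794 = 10 - (-5)*794 = 10 - 1*(-3970) = 10 + 3970 = 3980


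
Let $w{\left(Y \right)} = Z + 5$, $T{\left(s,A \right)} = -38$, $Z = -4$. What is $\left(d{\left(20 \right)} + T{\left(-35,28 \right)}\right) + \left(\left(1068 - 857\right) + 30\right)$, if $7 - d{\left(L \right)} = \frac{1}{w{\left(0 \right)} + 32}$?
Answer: $\frac{6929}{33} \approx 209.97$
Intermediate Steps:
$w{\left(Y \right)} = 1$ ($w{\left(Y \right)} = -4 + 5 = 1$)
$d{\left(L \right)} = \frac{230}{33}$ ($d{\left(L \right)} = 7 - \frac{1}{1 + 32} = 7 - \frac{1}{33} = \frac{230}{33}$)
$\left(d{\left(20 \right)} + T{\left(-35,28 \right)}\right) + \left(\left(1068 - 857\right) + 30\right) = \left(\frac{230}{33} - 38\right) + \left(\left(1068 - 857\right) + 30\right) = - \frac{1024}{33} + \left(211 + 30\right) = - \frac{1024}{33} + 241 = \frac{6929}{33}$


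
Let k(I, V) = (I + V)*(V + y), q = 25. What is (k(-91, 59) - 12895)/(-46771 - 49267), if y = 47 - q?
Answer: 15487/96038 ≈ 0.16126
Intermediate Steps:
y = 22 (y = 47 - 1*25 = 47 - 25 = 22)
k(I, V) = (22 + V)*(I + V) (k(I, V) = (I + V)*(V + 22) = (I + V)*(22 + V) = (22 + V)*(I + V))
(k(-91, 59) - 12895)/(-46771 - 49267) = ((59**2 + 22*(-91) + 22*59 - 91*59) - 12895)/(-46771 - 49267) = ((3481 - 2002 + 1298 - 5369) - 12895)/(-96038) = (-2592 - 12895)*(-1/96038) = -15487*(-1/96038) = 15487/96038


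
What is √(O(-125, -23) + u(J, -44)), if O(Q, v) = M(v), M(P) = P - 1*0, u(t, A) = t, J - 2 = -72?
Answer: I*√93 ≈ 9.6436*I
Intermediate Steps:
J = -70 (J = 2 - 72 = -70)
M(P) = P (M(P) = P + 0 = P)
O(Q, v) = v
√(O(-125, -23) + u(J, -44)) = √(-23 - 70) = √(-93) = I*√93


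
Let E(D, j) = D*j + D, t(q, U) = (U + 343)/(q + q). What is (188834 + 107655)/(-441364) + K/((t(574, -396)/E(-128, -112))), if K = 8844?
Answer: -63667892952475261/23392292 ≈ -2.7217e+9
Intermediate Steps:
t(q, U) = (343 + U)/(2*q) (t(q, U) = (343 + U)/((2*q)) = (343 + U)*(1/(2*q)) = (343 + U)/(2*q))
E(D, j) = D + D*j
(188834 + 107655)/(-441364) + K/((t(574, -396)/E(-128, -112))) = (188834 + 107655)/(-441364) + 8844/((((½)*(343 - 396)/574)/((-128*(1 - 112))))) = 296489*(-1/441364) + 8844/((((½)*(1/574)*(-53))/((-128*(-111))))) = -296489/441364 + 8844/((-53/1148/14208)) = -296489/441364 + 8844/((-53/1148*1/14208)) = -296489/441364 + 8844/(-53/16310784) = -296489/441364 + 8844*(-16310784/53) = -296489/441364 - 144252573696/53 = -63667892952475261/23392292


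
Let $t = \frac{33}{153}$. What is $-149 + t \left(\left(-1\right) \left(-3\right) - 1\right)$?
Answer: $- \frac{7577}{51} \approx -148.57$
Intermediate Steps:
$t = \frac{11}{51}$ ($t = 33 \cdot \frac{1}{153} = \frac{11}{51} \approx 0.21569$)
$-149 + t \left(\left(-1\right) \left(-3\right) - 1\right) = -149 + \frac{11 \left(\left(-1\right) \left(-3\right) - 1\right)}{51} = -149 + \frac{11 \left(3 - 1\right)}{51} = -149 + \frac{11}{51} \cdot 2 = -149 + \frac{22}{51} = - \frac{7577}{51}$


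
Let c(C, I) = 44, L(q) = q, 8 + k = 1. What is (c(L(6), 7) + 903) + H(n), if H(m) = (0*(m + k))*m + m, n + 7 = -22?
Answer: 918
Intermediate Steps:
n = -29 (n = -7 - 22 = -29)
k = -7 (k = -8 + 1 = -7)
H(m) = m (H(m) = (0*(m - 7))*m + m = (0*(-7 + m))*m + m = 0*m + m = 0 + m = m)
(c(L(6), 7) + 903) + H(n) = (44 + 903) - 29 = 947 - 29 = 918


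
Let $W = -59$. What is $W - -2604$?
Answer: $2545$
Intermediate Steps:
$W - -2604 = -59 - -2604 = -59 + 2604 = 2545$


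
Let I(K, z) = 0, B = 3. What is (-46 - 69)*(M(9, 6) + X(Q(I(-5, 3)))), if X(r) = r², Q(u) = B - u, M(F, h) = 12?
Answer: -2415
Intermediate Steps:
Q(u) = 3 - u
(-46 - 69)*(M(9, 6) + X(Q(I(-5, 3)))) = (-46 - 69)*(12 + (3 - 1*0)²) = -115*(12 + (3 + 0)²) = -115*(12 + 3²) = -115*(12 + 9) = -115*21 = -2415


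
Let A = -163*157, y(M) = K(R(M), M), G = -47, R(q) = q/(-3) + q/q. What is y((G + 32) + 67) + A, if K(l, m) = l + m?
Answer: -76666/3 ≈ -25555.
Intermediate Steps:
R(q) = 1 - q/3 (R(q) = q*(-1/3) + 1 = -q/3 + 1 = 1 - q/3)
y(M) = 1 + 2*M/3 (y(M) = (1 - M/3) + M = 1 + 2*M/3)
A = -25591
y((G + 32) + 67) + A = (1 + 2*((-47 + 32) + 67)/3) - 25591 = (1 + 2*(-15 + 67)/3) - 25591 = (1 + (2/3)*52) - 25591 = (1 + 104/3) - 25591 = 107/3 - 25591 = -76666/3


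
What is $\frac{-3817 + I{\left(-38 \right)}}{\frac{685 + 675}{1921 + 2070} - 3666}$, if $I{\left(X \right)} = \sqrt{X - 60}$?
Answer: $\frac{15233647}{14629646} - \frac{27937 i \sqrt{2}}{14629646} \approx 1.0413 - 0.0027006 i$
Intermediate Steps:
$I{\left(X \right)} = \sqrt{-60 + X}$
$\frac{-3817 + I{\left(-38 \right)}}{\frac{685 + 675}{1921 + 2070} - 3666} = \frac{-3817 + \sqrt{-60 - 38}}{\frac{685 + 675}{1921 + 2070} - 3666} = \frac{-3817 + \sqrt{-98}}{\frac{1360}{3991} - 3666} = \frac{-3817 + 7 i \sqrt{2}}{1360 \cdot \frac{1}{3991} - 3666} = \frac{-3817 + 7 i \sqrt{2}}{\frac{1360}{3991} - 3666} = \frac{-3817 + 7 i \sqrt{2}}{- \frac{14629646}{3991}} = \left(-3817 + 7 i \sqrt{2}\right) \left(- \frac{3991}{14629646}\right) = \frac{15233647}{14629646} - \frac{27937 i \sqrt{2}}{14629646}$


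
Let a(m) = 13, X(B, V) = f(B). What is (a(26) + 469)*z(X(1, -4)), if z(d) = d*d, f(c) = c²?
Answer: 482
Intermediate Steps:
X(B, V) = B²
z(d) = d²
(a(26) + 469)*z(X(1, -4)) = (13 + 469)*(1²)² = 482*1² = 482*1 = 482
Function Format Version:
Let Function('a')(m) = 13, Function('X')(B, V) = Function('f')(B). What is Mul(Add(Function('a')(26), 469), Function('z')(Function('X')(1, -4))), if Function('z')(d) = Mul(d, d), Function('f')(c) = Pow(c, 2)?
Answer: 482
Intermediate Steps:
Function('X')(B, V) = Pow(B, 2)
Function('z')(d) = Pow(d, 2)
Mul(Add(Function('a')(26), 469), Function('z')(Function('X')(1, -4))) = Mul(Add(13, 469), Pow(Pow(1, 2), 2)) = Mul(482, Pow(1, 2)) = Mul(482, 1) = 482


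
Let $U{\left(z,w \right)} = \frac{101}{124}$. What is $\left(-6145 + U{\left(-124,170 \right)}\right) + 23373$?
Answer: $\frac{2136373}{124} \approx 17229.0$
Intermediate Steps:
$U{\left(z,w \right)} = \frac{101}{124}$ ($U{\left(z,w \right)} = 101 \cdot \frac{1}{124} = \frac{101}{124}$)
$\left(-6145 + U{\left(-124,170 \right)}\right) + 23373 = \left(-6145 + \frac{101}{124}\right) + 23373 = - \frac{761879}{124} + 23373 = \frac{2136373}{124}$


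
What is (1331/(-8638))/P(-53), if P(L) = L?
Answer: 1331/457814 ≈ 0.0029073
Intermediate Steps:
(1331/(-8638))/P(-53) = (1331/(-8638))/(-53) = (1331*(-1/8638))*(-1/53) = -1331/8638*(-1/53) = 1331/457814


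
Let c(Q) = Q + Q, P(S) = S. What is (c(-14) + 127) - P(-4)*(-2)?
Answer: 91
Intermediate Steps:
c(Q) = 2*Q
(c(-14) + 127) - P(-4)*(-2) = (2*(-14) + 127) - 1*(-4)*(-2) = (-28 + 127) + 4*(-2) = 99 - 8 = 91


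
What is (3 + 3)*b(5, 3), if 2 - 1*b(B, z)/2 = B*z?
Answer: -156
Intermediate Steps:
b(B, z) = 4 - 2*B*z
(3 + 3)*b(5, 3) = (3 + 3)*(4 - 2*5*3) = 6*(4 - 30) = 6*(-26) = -156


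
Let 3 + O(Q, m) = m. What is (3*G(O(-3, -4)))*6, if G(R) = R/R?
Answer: 18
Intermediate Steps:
O(Q, m) = -3 + m
G(R) = 1
(3*G(O(-3, -4)))*6 = (3*1)*6 = 3*6 = 18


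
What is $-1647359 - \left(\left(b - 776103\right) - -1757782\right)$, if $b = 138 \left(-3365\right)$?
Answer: $-2164668$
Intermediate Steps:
$b = -464370$
$-1647359 - \left(\left(b - 776103\right) - -1757782\right) = -1647359 - \left(\left(-464370 - 776103\right) - -1757782\right) = -1647359 - \left(\left(-464370 - 776103\right) + 1757782\right) = -1647359 - \left(-1240473 + 1757782\right) = -1647359 - 517309 = -2164668$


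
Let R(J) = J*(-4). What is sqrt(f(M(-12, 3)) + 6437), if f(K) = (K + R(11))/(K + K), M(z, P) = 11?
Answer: sqrt(25742)/2 ≈ 80.222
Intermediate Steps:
R(J) = -4*J
f(K) = (-44 + K)/(2*K) (f(K) = (K - 4*11)/(K + K) = (K - 44)/((2*K)) = (-44 + K)*(1/(2*K)) = (-44 + K)/(2*K))
sqrt(f(M(-12, 3)) + 6437) = sqrt((1/2)*(-44 + 11)/11 + 6437) = sqrt((1/2)*(1/11)*(-33) + 6437) = sqrt(-3/2 + 6437) = sqrt(12871/2) = sqrt(25742)/2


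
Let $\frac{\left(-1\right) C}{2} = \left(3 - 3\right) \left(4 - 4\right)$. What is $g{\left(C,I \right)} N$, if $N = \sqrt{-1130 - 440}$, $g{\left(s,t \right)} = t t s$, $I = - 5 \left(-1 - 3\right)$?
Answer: $0$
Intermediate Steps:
$C = 0$ ($C = - 2 \left(3 - 3\right) \left(4 - 4\right) = - 2 \cdot 0 \cdot 0 = \left(-2\right) 0 = 0$)
$I = 20$ ($I = \left(-5\right) \left(-4\right) = 20$)
$g{\left(s,t \right)} = s t^{2}$ ($g{\left(s,t \right)} = t^{2} s = s t^{2}$)
$N = i \sqrt{1570}$ ($N = \sqrt{-1570} = i \sqrt{1570} \approx 39.623 i$)
$g{\left(C,I \right)} N = 0 \cdot 20^{2} i \sqrt{1570} = 0 \cdot 400 i \sqrt{1570} = 0 i \sqrt{1570} = 0$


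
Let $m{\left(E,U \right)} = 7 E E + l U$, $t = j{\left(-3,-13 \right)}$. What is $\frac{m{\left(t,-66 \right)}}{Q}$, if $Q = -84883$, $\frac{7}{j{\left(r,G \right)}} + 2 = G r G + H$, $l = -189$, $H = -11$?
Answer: $- \frac{3372969943}{22952363200} \approx -0.14696$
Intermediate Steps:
$j{\left(r,G \right)} = \frac{7}{-13 + r G^{2}}$ ($j{\left(r,G \right)} = \frac{7}{-2 + \left(G r G - 11\right)} = \frac{7}{-2 + \left(r G^{2} - 11\right)} = \frac{7}{-2 + \left(-11 + r G^{2}\right)} = \frac{7}{-13 + r G^{2}}$)
$t = - \frac{7}{520}$ ($t = \frac{7}{-13 - 3 \left(-13\right)^{2}} = \frac{7}{-13 - 507} = \frac{7}{-520} = 7 \left(- \frac{1}{520}\right) = - \frac{7}{520} \approx -0.013462$)
$m{\left(E,U \right)} = - 189 U + 7 E^{2}$ ($m{\left(E,U \right)} = 7 E E - 189 U = 7 E^{2} - 189 U = - 189 U + 7 E^{2}$)
$\frac{m{\left(t,-66 \right)}}{Q} = \frac{\left(-189\right) \left(-66\right) + 7 \left(- \frac{7}{520}\right)^{2}}{-84883} = \left(12474 + 7 \cdot \frac{49}{270400}\right) \left(- \frac{1}{84883}\right) = \left(12474 + \frac{343}{270400}\right) \left(- \frac{1}{84883}\right) = \frac{3372969943}{270400} \left(- \frac{1}{84883}\right) = - \frac{3372969943}{22952363200}$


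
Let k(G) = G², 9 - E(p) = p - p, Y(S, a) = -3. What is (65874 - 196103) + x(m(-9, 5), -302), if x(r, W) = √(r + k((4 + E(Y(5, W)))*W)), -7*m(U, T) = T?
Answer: -130229 + √755260289/7 ≈ -1.2630e+5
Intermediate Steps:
m(U, T) = -T/7
E(p) = 9 (E(p) = 9 - (p - p) = 9 - 1*0 = 9 + 0 = 9)
x(r, W) = √(r + 169*W²) (x(r, W) = √(r + ((4 + 9)*W)²) = √(r + (13*W)²) = √(r + 169*W²))
(65874 - 196103) + x(m(-9, 5), -302) = (65874 - 196103) + √(-⅐*5 + 169*(-302)²) = -130229 + √(-5/7 + 169*91204) = -130229 + √(-5/7 + 15413476) = -130229 + √(107894327/7) = -130229 + √755260289/7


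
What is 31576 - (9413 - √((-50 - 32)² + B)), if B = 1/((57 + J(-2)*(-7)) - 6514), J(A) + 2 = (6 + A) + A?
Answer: 22163 + √280342710219/6457 ≈ 22245.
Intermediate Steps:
J(A) = 4 + 2*A (J(A) = -2 + ((6 + A) + A) = -2 + (6 + 2*A) = 4 + 2*A)
B = -1/6457 (B = 1/((57 + (4 + 2*(-2))*(-7)) - 6514) = 1/((57 + (4 - 4)*(-7)) - 6514) = 1/((57 + 0*(-7)) - 6514) = 1/((57 + 0) - 6514) = 1/(57 - 6514) = 1/(-6457) = -1/6457 ≈ -0.00015487)
31576 - (9413 - √((-50 - 32)² + B)) = 31576 - (9413 - √((-50 - 32)² - 1/6457)) = 31576 - (9413 - √((-82)² - 1/6457)) = 31576 - (9413 - √(6724 - 1/6457)) = 31576 - (9413 - √(43416867/6457)) = 31576 - (9413 - √280342710219/6457) = 31576 + (-9413 + √280342710219/6457) = 22163 + √280342710219/6457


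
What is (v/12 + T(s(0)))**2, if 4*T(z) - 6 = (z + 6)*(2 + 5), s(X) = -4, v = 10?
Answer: 1225/36 ≈ 34.028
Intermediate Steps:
T(z) = 12 + 7*z/4 (T(z) = 3/2 + ((z + 6)*(2 + 5))/4 = 3/2 + ((6 + z)*7)/4 = 3/2 + (42 + 7*z)/4 = 3/2 + (21/2 + 7*z/4) = 12 + 7*z/4)
(v/12 + T(s(0)))**2 = (10/12 + (12 + (7/4)*(-4)))**2 = (10*(1/12) + (12 - 7))**2 = (5/6 + 5)**2 = (35/6)**2 = 1225/36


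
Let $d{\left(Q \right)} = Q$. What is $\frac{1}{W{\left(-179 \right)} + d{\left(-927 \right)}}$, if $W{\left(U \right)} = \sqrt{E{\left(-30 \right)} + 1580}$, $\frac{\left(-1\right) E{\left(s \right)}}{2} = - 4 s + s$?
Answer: $- \frac{927}{857929} - \frac{10 \sqrt{14}}{857929} \approx -0.0011241$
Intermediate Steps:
$E{\left(s \right)} = 6 s$ ($E{\left(s \right)} = - 2 \left(- 4 s + s\right) = - 2 \left(- 3 s\right) = 6 s$)
$W{\left(U \right)} = 10 \sqrt{14}$ ($W{\left(U \right)} = \sqrt{6 \left(-30\right) + 1580} = \sqrt{-180 + 1580} = \sqrt{1400} = 10 \sqrt{14}$)
$\frac{1}{W{\left(-179 \right)} + d{\left(-927 \right)}} = \frac{1}{10 \sqrt{14} - 927} = \frac{1}{-927 + 10 \sqrt{14}}$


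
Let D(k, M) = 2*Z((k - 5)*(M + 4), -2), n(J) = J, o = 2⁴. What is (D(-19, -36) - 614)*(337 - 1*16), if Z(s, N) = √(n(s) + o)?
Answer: -179118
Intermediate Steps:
o = 16
Z(s, N) = √(16 + s) (Z(s, N) = √(s + 16) = √(16 + s))
D(k, M) = 2*√(16 + (-5 + k)*(4 + M)) (D(k, M) = 2*√(16 + (k - 5)*(M + 4)) = 2*√(16 + (-5 + k)*(4 + M)))
(D(-19, -36) - 614)*(337 - 1*16) = (2*√(-4 - 5*(-36) + 4*(-19) - 36*(-19)) - 614)*(337 - 1*16) = (2*√(-4 + 180 - 76 + 684) - 614)*(337 - 16) = (2*√784 - 614)*321 = (2*28 - 614)*321 = (56 - 614)*321 = -558*321 = -179118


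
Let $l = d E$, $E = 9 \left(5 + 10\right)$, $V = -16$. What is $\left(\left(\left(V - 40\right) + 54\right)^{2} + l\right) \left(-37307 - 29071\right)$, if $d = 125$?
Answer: $-1120394262$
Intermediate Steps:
$E = 135$ ($E = 9 \cdot 15 = 135$)
$l = 16875$ ($l = 125 \cdot 135 = 16875$)
$\left(\left(\left(V - 40\right) + 54\right)^{2} + l\right) \left(-37307 - 29071\right) = \left(\left(\left(-16 - 40\right) + 54\right)^{2} + 16875\right) \left(-37307 - 29071\right) = \left(\left(\left(-16 - 40\right) + 54\right)^{2} + 16875\right) \left(-66378\right) = \left(\left(-56 + 54\right)^{2} + 16875\right) \left(-66378\right) = \left(\left(-2\right)^{2} + 16875\right) \left(-66378\right) = \left(4 + 16875\right) \left(-66378\right) = 16879 \left(-66378\right) = -1120394262$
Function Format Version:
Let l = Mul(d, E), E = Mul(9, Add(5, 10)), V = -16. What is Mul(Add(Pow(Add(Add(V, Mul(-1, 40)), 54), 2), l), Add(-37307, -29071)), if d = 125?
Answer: -1120394262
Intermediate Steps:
E = 135 (E = Mul(9, 15) = 135)
l = 16875 (l = Mul(125, 135) = 16875)
Mul(Add(Pow(Add(Add(V, Mul(-1, 40)), 54), 2), l), Add(-37307, -29071)) = Mul(Add(Pow(Add(Add(-16, Mul(-1, 40)), 54), 2), 16875), Add(-37307, -29071)) = Mul(Add(Pow(Add(Add(-16, -40), 54), 2), 16875), -66378) = Mul(Add(Pow(Add(-56, 54), 2), 16875), -66378) = Mul(Add(Pow(-2, 2), 16875), -66378) = Mul(Add(4, 16875), -66378) = Mul(16879, -66378) = -1120394262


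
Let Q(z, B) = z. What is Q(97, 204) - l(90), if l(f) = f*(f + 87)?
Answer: -15833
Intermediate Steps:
l(f) = f*(87 + f)
Q(97, 204) - l(90) = 97 - 90*(87 + 90) = 97 - 90*177 = 97 - 1*15930 = 97 - 15930 = -15833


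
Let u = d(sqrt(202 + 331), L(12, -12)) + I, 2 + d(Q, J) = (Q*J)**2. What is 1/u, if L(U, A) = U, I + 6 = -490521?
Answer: -1/413777 ≈ -2.4168e-6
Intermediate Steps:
I = -490527 (I = -6 - 490521 = -490527)
d(Q, J) = -2 + J**2*Q**2 (d(Q, J) = -2 + (Q*J)**2 = -2 + (J*Q)**2 = -2 + J**2*Q**2)
u = -413777 (u = (-2 + 12**2*(sqrt(202 + 331))**2) - 490527 = (-2 + 144*(sqrt(533))**2) - 490527 = (-2 + 144*533) - 490527 = (-2 + 76752) - 490527 = 76750 - 490527 = -413777)
1/u = 1/(-413777) = -1/413777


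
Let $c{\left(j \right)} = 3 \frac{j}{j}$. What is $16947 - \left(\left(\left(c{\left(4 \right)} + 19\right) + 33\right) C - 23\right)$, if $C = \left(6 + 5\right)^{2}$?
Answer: $10315$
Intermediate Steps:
$c{\left(j \right)} = 3$ ($c{\left(j \right)} = 3 \cdot 1 = 3$)
$C = 121$ ($C = 11^{2} = 121$)
$16947 - \left(\left(\left(c{\left(4 \right)} + 19\right) + 33\right) C - 23\right) = 16947 - \left(\left(\left(3 + 19\right) + 33\right) 121 - 23\right) = 16947 - \left(\left(22 + 33\right) 121 - 23\right) = 16947 - \left(55 \cdot 121 - 23\right) = 16947 - \left(6655 - 23\right) = 16947 - 6632 = 10315$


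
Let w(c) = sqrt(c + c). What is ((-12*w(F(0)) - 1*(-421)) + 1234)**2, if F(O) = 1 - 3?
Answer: 2738449 - 79440*I ≈ 2.7384e+6 - 79440.0*I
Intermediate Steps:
F(O) = -2
w(c) = sqrt(2)*sqrt(c) (w(c) = sqrt(2*c) = sqrt(2)*sqrt(c))
((-12*w(F(0)) - 1*(-421)) + 1234)**2 = ((-12*sqrt(2)*sqrt(-2) - 1*(-421)) + 1234)**2 = ((-12*sqrt(2)*I*sqrt(2) + 421) + 1234)**2 = ((-24*I + 421) + 1234)**2 = ((421 - 24*I) + 1234)**2 = (1655 - 24*I)**2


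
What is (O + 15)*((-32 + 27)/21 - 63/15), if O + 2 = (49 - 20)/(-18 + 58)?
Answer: -42639/700 ≈ -60.913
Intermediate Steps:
O = -51/40 (O = -2 + (49 - 20)/(-18 + 58) = -2 + 29/40 = -51/40 ≈ -1.2750)
(O + 15)*((-32 + 27)/21 - 63/15) = (-51/40 + 15)*((-32 + 27)/21 - 63/15) = 549*(-5*1/21 - 63*1/15)/40 = 549*(-5/21 - 21/5)/40 = (549/40)*(-466/105) = -42639/700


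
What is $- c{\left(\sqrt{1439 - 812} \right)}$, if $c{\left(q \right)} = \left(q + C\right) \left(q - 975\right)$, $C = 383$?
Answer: $372798 + 592 \sqrt{627} \approx 3.8762 \cdot 10^{5}$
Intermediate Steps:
$c{\left(q \right)} = \left(-975 + q\right) \left(383 + q\right)$ ($c{\left(q \right)} = \left(q + 383\right) \left(q - 975\right) = \left(383 + q\right) \left(-975 + q\right) = \left(-975 + q\right) \left(383 + q\right)$)
$- c{\left(\sqrt{1439 - 812} \right)} = - (-373425 + \left(\sqrt{1439 - 812}\right)^{2} - 592 \sqrt{1439 - 812}) = - (-373425 + \left(\sqrt{627}\right)^{2} - 592 \sqrt{627}) = - (-373425 + 627 - 592 \sqrt{627}) = - (-372798 - 592 \sqrt{627}) = 372798 + 592 \sqrt{627}$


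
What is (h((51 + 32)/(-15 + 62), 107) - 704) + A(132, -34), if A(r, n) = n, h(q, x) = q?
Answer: -34603/47 ≈ -736.23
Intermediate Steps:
(h((51 + 32)/(-15 + 62), 107) - 704) + A(132, -34) = ((51 + 32)/(-15 + 62) - 704) - 34 = (83/47 - 704) - 34 = -33005/47 - 34 = -34603/47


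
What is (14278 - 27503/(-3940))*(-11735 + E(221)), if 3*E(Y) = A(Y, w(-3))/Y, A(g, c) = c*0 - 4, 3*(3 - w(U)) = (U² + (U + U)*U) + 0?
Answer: -145965918110769/870740 ≈ -1.6763e+8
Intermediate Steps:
w(U) = 3 - U² (w(U) = 3 - ((U² + (U + U)*U) + 0)/3 = 3 - ((U² + (2*U)*U) + 0)/3 = 3 - ((U² + 2*U²) + 0)/3 = 3 - (3*U² + 0)/3 = 3 - U²)
A(g, c) = -4 (A(g, c) = 0 - 4 = -4)
E(Y) = -4/(3*Y) (E(Y) = (-4/Y)/3 = -4/(3*Y))
(14278 - 27503/(-3940))*(-11735 + E(221)) = (14278 - 27503/(-3940))*(-11735 - 4/3/221) = (14278 - 27503*(-1/3940))*(-11735 - 4/3*1/221) = (14278 + 27503/3940)*(-11735 - 4/663) = (56282823/3940)*(-7780309/663) = -145965918110769/870740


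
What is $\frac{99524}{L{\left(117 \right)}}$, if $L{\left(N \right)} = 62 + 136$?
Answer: $\frac{49762}{99} \approx 502.65$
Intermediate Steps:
$L{\left(N \right)} = 198$
$\frac{99524}{L{\left(117 \right)}} = \frac{99524}{198} = 99524 \cdot \frac{1}{198} = \frac{49762}{99}$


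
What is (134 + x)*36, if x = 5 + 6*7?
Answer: 6516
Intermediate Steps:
x = 47 (x = 5 + 42 = 47)
(134 + x)*36 = (134 + 47)*36 = 181*36 = 6516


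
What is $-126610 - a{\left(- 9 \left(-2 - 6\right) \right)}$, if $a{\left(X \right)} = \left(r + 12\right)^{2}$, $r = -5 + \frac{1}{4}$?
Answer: $- \frac{2026601}{16} \approx -1.2666 \cdot 10^{5}$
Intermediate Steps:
$r = - \frac{19}{4}$ ($r = -5 + \frac{1}{4} = - \frac{19}{4} \approx -4.75$)
$a{\left(X \right)} = \frac{841}{16}$ ($a{\left(X \right)} = \left(- \frac{19}{4} + 12\right)^{2} = \left(\frac{29}{4}\right)^{2} = \frac{841}{16}$)
$-126610 - a{\left(- 9 \left(-2 - 6\right) \right)} = -126610 - \frac{841}{16} = - \frac{2026601}{16}$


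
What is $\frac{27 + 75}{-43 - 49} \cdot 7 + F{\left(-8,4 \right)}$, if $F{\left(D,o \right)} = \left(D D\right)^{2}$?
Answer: $\frac{188059}{46} \approx 4088.2$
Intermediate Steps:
$F{\left(D,o \right)} = D^{4}$ ($F{\left(D,o \right)} = \left(D^{2}\right)^{2} = D^{4}$)
$\frac{27 + 75}{-43 - 49} \cdot 7 + F{\left(-8,4 \right)} = \frac{27 + 75}{-43 - 49} \cdot 7 + \left(-8\right)^{4} = \frac{102}{-92} \cdot 7 + 4096 = 102 \left(- \frac{1}{92}\right) 7 + 4096 = \left(- \frac{51}{46}\right) 7 + 4096 = - \frac{357}{46} + 4096 = \frac{188059}{46}$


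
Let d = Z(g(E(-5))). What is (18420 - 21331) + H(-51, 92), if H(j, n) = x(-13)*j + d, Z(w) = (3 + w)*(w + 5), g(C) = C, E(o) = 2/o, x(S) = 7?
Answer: -81401/25 ≈ -3256.0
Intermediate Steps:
Z(w) = (3 + w)*(5 + w)
d = 299/25 (d = 15 + (2/(-5))**2 + 8*(2/(-5)) = 15 + (2*(-1/5))**2 + 8*(2*(-1/5)) = 15 + (-2/5)**2 + 8*(-2/5) = 15 + 4/25 - 16/5 = 299/25 ≈ 11.960)
H(j, n) = 299/25 + 7*j (H(j, n) = 7*j + 299/25 = 299/25 + 7*j)
(18420 - 21331) + H(-51, 92) = (18420 - 21331) + (299/25 + 7*(-51)) = -2911 + (299/25 - 357) = -2911 - 8626/25 = -81401/25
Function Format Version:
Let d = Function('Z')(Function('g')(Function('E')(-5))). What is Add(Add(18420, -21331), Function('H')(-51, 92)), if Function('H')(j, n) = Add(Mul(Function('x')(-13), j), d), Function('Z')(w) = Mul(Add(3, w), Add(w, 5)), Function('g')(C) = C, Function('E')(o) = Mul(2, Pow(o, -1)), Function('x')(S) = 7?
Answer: Rational(-81401, 25) ≈ -3256.0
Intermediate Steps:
Function('Z')(w) = Mul(Add(3, w), Add(5, w))
d = Rational(299, 25) (d = Add(15, Pow(Mul(2, Pow(-5, -1)), 2), Mul(8, Mul(2, Pow(-5, -1)))) = Add(15, Pow(Mul(2, Rational(-1, 5)), 2), Mul(8, Mul(2, Rational(-1, 5)))) = Add(15, Pow(Rational(-2, 5), 2), Mul(8, Rational(-2, 5))) = Add(15, Rational(4, 25), Rational(-16, 5)) = Rational(299, 25) ≈ 11.960)
Function('H')(j, n) = Add(Rational(299, 25), Mul(7, j)) (Function('H')(j, n) = Add(Mul(7, j), Rational(299, 25)) = Add(Rational(299, 25), Mul(7, j)))
Add(Add(18420, -21331), Function('H')(-51, 92)) = Add(Add(18420, -21331), Add(Rational(299, 25), Mul(7, -51))) = Add(-2911, Add(Rational(299, 25), -357)) = Add(-2911, Rational(-8626, 25)) = Rational(-81401, 25)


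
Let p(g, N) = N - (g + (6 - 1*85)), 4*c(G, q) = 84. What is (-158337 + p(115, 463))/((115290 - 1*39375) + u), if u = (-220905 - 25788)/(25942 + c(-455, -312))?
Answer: -2049908665/985367226 ≈ -2.0803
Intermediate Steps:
c(G, q) = 21 (c(G, q) = (1/4)*84 = 21)
u = -246693/25963 (u = (-220905 - 25788)/(25942 + 21) = -246693/25963 ≈ -9.5017)
p(g, N) = 79 + N - g (p(g, N) = N - (g + (6 - 85)) = N - (g - 79) = N - (-79 + g) = N + (79 - g) = 79 + N - g)
(-158337 + p(115, 463))/((115290 - 1*39375) + u) = (-158337 + (79 + 463 - 1*115))/((115290 - 1*39375) - 246693/25963) = (-158337 + (79 + 463 - 115))/((115290 - 39375) - 246693/25963) = (-158337 + 427)/(75915 - 246693/25963) = -157910/1970734452/25963 = -157910*25963/1970734452 = -2049908665/985367226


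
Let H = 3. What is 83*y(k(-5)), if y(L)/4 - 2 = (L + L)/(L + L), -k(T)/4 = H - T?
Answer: 996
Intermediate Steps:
k(T) = -12 + 4*T (k(T) = -4*(3 - T) = -12 + 4*T)
y(L) = 12 (y(L) = 8 + 4*((L + L)/(L + L)) = 8 + 4*((2*L)/((2*L))) = 8 + 4*((2*L)*(1/(2*L))) = 8 + 4*1 = 8 + 4 = 12)
83*y(k(-5)) = 83*12 = 996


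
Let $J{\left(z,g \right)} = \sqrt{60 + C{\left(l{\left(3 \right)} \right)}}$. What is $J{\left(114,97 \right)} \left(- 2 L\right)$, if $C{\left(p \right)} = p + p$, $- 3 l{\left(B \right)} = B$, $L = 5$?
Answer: $- 10 \sqrt{58} \approx -76.158$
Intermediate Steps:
$l{\left(B \right)} = - \frac{B}{3}$
$C{\left(p \right)} = 2 p$
$J{\left(z,g \right)} = \sqrt{58}$ ($J{\left(z,g \right)} = \sqrt{60 + 2 \left(\left(- \frac{1}{3}\right) 3\right)} = \sqrt{60 + 2 \left(-1\right)} = \sqrt{60 - 2} = \sqrt{58}$)
$J{\left(114,97 \right)} \left(- 2 L\right) = \sqrt{58} \left(\left(-2\right) 5\right) = \sqrt{58} \left(-10\right) = - 10 \sqrt{58}$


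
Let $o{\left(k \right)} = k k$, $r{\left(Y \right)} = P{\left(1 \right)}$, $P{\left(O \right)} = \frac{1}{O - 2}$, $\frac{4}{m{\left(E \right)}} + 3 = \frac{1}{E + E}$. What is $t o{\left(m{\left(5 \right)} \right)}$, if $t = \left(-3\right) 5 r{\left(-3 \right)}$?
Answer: $\frac{24000}{841} \approx 28.537$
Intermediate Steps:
$m{\left(E \right)} = \frac{4}{-3 + \frac{1}{2 E}}$ ($m{\left(E \right)} = \frac{4}{-3 + \frac{1}{E + E}} = \frac{4}{-3 + \frac{1}{2 E}}$)
$P{\left(O \right)} = \frac{1}{-2 + O}$
$r{\left(Y \right)} = -1$ ($r{\left(Y \right)} = \frac{1}{-2 + 1} = \frac{1}{-1} = -1$)
$t = 15$ ($t = \left(-3\right) 5 \left(-1\right) = \left(-15\right) \left(-1\right) = 15$)
$o{\left(k \right)} = k^{2}$
$t o{\left(m{\left(5 \right)} \right)} = 15 \left(\left(-8\right) 5 \frac{1}{-1 + 6 \cdot 5}\right)^{2} = 15 \left(\left(-8\right) 5 \frac{1}{-1 + 30}\right)^{2} = 15 \left(\left(-8\right) 5 \cdot \frac{1}{29}\right)^{2} = 15 \left(- \frac{40}{29}\right)^{2} = 15 \cdot \frac{1600}{841} = \frac{24000}{841}$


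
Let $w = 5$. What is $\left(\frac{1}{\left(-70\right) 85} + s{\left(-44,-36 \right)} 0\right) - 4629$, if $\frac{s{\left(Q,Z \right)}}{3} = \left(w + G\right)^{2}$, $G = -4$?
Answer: $- \frac{27542551}{5950} \approx -4629.0$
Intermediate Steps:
$s{\left(Q,Z \right)} = 3$ ($s{\left(Q,Z \right)} = 3 \left(5 - 4\right)^{2} = 3 \cdot 1^{2} = 3 \cdot 1 = 3$)
$\left(\frac{1}{\left(-70\right) 85} + s{\left(-44,-36 \right)} 0\right) - 4629 = \left(\frac{1}{\left(-70\right) 85} + 3 \cdot 0\right) - 4629 = \left(\frac{1}{-5950} + 0\right) - 4629 = \left(- \frac{1}{5950} + 0\right) - 4629 = - \frac{1}{5950} - 4629 = - \frac{27542551}{5950}$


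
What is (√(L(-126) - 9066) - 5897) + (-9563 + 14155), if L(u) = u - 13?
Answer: -1305 + I*√9205 ≈ -1305.0 + 95.943*I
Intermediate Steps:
L(u) = -13 + u
(√(L(-126) - 9066) - 5897) + (-9563 + 14155) = (√((-13 - 126) - 9066) - 5897) + (-9563 + 14155) = (√(-139 - 9066) - 5897) + 4592 = (√(-9205) - 5897) + 4592 = (I*√9205 - 5897) + 4592 = (-5897 + I*√9205) + 4592 = -1305 + I*√9205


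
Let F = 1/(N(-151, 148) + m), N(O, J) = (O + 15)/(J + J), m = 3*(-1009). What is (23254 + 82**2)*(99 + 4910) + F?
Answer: 16820300380795/112016 ≈ 1.5016e+8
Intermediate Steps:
m = -3027
N(O, J) = (15 + O)/(2*J) (N(O, J) = (15 + O)/((2*J)) = (15 + O)*(1/(2*J)) = (15 + O)/(2*J))
F = -37/112016 (F = 1/((1/2)*(15 - 151)/148 - 3027) = 1/((1/2)*(1/148)*(-136) - 3027) = 1/(-17/37 - 3027) = 1/(-112016/37) = -37/112016 ≈ -0.00033031)
(23254 + 82**2)*(99 + 4910) + F = (23254 + 82**2)*(99 + 4910) - 37/112016 = (23254 + 6724)*5009 - 37/112016 = 29978*5009 - 37/112016 = 150159802 - 37/112016 = 16820300380795/112016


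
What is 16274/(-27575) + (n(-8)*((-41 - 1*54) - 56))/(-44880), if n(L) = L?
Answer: -19092193/30939150 ≈ -0.61709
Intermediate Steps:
16274/(-27575) + (n(-8)*((-41 - 1*54) - 56))/(-44880) = 16274/(-27575) - 8*((-41 - 1*54) - 56)/(-44880) = 16274*(-1/27575) - 8*((-41 - 54) - 56)*(-1/44880) = -16274/27575 - 8*(-95 - 56)*(-1/44880) = -16274/27575 - 8*(-151)*(-1/44880) = -16274/27575 + 1208*(-1/44880) = -16274/27575 - 151/5610 = -19092193/30939150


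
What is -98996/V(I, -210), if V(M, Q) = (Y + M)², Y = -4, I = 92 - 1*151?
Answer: -98996/3969 ≈ -24.942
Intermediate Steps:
I = -59 (I = 92 - 151 = -59)
V(M, Q) = (-4 + M)²
-98996/V(I, -210) = -98996/(-4 - 59)² = -98996/((-63)²) = -98996/3969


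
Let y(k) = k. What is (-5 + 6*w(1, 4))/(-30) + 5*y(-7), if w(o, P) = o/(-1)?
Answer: -1039/30 ≈ -34.633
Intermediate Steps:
w(o, P) = -o (w(o, P) = o*(-1) = -o)
(-5 + 6*w(1, 4))/(-30) + 5*y(-7) = (-5 + 6*(-1*1))/(-30) + 5*(-7) = (-5 + 6*(-1))*(-1/30) - 35 = (-5 - 6)*(-1/30) - 35 = -11*(-1/30) - 35 = 11/30 - 35 = -1039/30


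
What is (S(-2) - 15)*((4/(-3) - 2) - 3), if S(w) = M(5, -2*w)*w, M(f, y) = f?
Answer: 475/3 ≈ 158.33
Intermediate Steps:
S(w) = 5*w
(S(-2) - 15)*((4/(-3) - 2) - 3) = (5*(-2) - 15)*((4/(-3) - 2) - 3) = (-10 - 15)*((4*(-1/3) - 2) - 3) = -25*((-4/3 - 2) - 3) = -25*(-10/3 - 3) = -25*(-19/3) = 475/3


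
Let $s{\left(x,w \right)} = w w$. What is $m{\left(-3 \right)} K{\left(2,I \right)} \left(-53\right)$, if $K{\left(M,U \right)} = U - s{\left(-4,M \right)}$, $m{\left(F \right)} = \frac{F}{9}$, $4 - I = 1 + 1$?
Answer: $- \frac{106}{3} \approx -35.333$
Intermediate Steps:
$I = 2$ ($I = 4 - \left(1 + 1\right) = 4 - 2 = 2$)
$s{\left(x,w \right)} = w^{2}$
$m{\left(F \right)} = \frac{F}{9}$ ($m{\left(F \right)} = F \frac{1}{9} = \frac{F}{9}$)
$K{\left(M,U \right)} = U - M^{2}$
$m{\left(-3 \right)} K{\left(2,I \right)} \left(-53\right) = \frac{1}{9} \left(-3\right) \left(2 - 2^{2}\right) \left(-53\right) = - \frac{2 - 4}{3} \left(-53\right) = \left(- \frac{1}{3}\right) \left(-2\right) \left(-53\right) = \frac{2}{3} \left(-53\right) = - \frac{106}{3}$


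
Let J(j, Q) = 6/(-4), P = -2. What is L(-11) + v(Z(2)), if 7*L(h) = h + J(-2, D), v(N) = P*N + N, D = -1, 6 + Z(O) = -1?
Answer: 73/14 ≈ 5.2143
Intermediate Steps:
Z(O) = -7 (Z(O) = -6 - 1 = -7)
J(j, Q) = -3/2 (J(j, Q) = 6*(-¼) = -3/2)
v(N) = -N (v(N) = -2*N + N = -N)
L(h) = -3/14 + h/7 (L(h) = (h - 3/2)/7 = (-3/2 + h)/7 = -3/14 + h/7)
L(-11) + v(Z(2)) = (-3/14 + (⅐)*(-11)) - 1*(-7) = (-3/14 - 11/7) + 7 = -25/14 + 7 = 73/14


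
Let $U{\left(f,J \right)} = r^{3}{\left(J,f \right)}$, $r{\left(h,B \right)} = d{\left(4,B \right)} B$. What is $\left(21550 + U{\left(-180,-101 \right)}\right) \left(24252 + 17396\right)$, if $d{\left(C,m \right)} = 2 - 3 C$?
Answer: $242892033514400$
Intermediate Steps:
$r{\left(h,B \right)} = - 10 B$ ($r{\left(h,B \right)} = \left(2 - 12\right) B = - 10 B$)
$U{\left(f,J \right)} = - 1000 f^{3}$ ($U{\left(f,J \right)} = \left(- 10 f\right)^{3} = - 1000 f^{3}$)
$\left(21550 + U{\left(-180,-101 \right)}\right) \left(24252 + 17396\right) = \left(21550 - 1000 \left(-180\right)^{3}\right) \left(24252 + 17396\right) = \left(21550 - -5832000000\right) 41648 = \left(21550 + 5832000000\right) 41648 = 5832021550 \cdot 41648 = 242892033514400$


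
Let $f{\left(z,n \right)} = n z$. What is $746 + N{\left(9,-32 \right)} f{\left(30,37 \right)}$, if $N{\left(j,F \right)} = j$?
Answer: $10736$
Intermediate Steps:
$746 + N{\left(9,-32 \right)} f{\left(30,37 \right)} = 746 + 9 \cdot 37 \cdot 30 = 746 + 9 \cdot 1110 = 746 + 9990 = 10736$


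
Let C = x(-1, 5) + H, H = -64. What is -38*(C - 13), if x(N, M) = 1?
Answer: 2888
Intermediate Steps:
C = -63 (C = 1 - 64 = -63)
-38*(C - 13) = -38*(-63 - 13) = -38*(-76) = 2888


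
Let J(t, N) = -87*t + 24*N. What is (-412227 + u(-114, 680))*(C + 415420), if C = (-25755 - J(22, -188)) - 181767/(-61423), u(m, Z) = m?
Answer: -10031959339347660/61423 ≈ -1.6333e+11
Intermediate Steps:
C = -1187063400/61423 (C = (-25755 - (-87*22 + 24*(-188))) - 181767/(-61423) = (-25755 - (-1914 - 4512)) - 181767*(-1)/61423 = (-25755 - 1*(-6426)) - 1*(-181767/61423) = (-25755 + 6426) + 181767/61423 = -19329 + 181767/61423 = -1187063400/61423 ≈ -19326.)
(-412227 + u(-114, 680))*(C + 415420) = (-412227 - 114)*(-1187063400/61423 + 415420) = -412341*24329279260/61423 = -10031959339347660/61423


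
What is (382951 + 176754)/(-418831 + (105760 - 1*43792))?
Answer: -559705/356863 ≈ -1.5684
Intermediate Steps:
(382951 + 176754)/(-418831 + (105760 - 1*43792)) = 559705/(-418831 + (105760 - 43792)) = 559705/(-418831 + 61968) = 559705/(-356863) = 559705*(-1/356863) = -559705/356863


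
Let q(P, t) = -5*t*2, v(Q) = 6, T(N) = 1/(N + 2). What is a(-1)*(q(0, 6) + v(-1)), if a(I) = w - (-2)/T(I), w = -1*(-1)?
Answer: -162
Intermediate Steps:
T(N) = 1/(2 + N)
w = 1
a(I) = 5 + 2*I (a(I) = 1 - (-2)/(1/(2 + I)) = 1 - (-2)*(2 + I) = 1 - (-4 - 2*I) = 1 + (4 + 2*I) = 5 + 2*I)
q(P, t) = -10*t
a(-1)*(q(0, 6) + v(-1)) = (5 + 2*(-1))*(-10*6 + 6) = (5 - 2)*(-60 + 6) = 3*(-54) = -162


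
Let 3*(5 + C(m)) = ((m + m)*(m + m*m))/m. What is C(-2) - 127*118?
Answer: -44969/3 ≈ -14990.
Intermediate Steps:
C(m) = -5 + 2*m/3 + 2*m²/3 (C(m) = -5 + (((m + m)*(m + m*m))/m)/3 = -5 + (((2*m)*(m + m²))/m)/3 = -5 + ((2*m*(m + m²))/m)/3 = -5 + (2*m + 2*m²)/3 = -5 + (2*m/3 + 2*m²/3) = -5 + 2*m/3 + 2*m²/3)
C(-2) - 127*118 = (-5 + (⅔)*(-2) + (⅔)*(-2)²) - 127*118 = (-5 - 4/3 + (⅔)*4) - 14986 = (-5 - 4/3 + 8/3) - 14986 = -11/3 - 14986 = -44969/3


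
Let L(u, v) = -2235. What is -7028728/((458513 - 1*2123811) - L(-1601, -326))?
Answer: 7028728/1663063 ≈ 4.2264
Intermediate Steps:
-7028728/((458513 - 1*2123811) - L(-1601, -326)) = -7028728/((458513 - 1*2123811) - 1*(-2235)) = -7028728/((458513 - 2123811) + 2235) = -7028728/(-1665298 + 2235) = -7028728/(-1663063) = -7028728*(-1/1663063) = 7028728/1663063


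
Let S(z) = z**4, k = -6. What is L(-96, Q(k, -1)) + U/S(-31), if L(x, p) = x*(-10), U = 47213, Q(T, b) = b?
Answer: 28600883/29791 ≈ 960.05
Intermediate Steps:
L(x, p) = -10*x
L(-96, Q(k, -1)) + U/S(-31) = -10*(-96) + 47213/((-31)**4) = 960 + 47213/923521 = 960 + 47213*(1/923521) = 960 + 1523/29791 = 28600883/29791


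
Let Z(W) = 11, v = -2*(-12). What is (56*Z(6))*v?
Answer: 14784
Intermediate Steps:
v = 24
(56*Z(6))*v = (56*11)*24 = 616*24 = 14784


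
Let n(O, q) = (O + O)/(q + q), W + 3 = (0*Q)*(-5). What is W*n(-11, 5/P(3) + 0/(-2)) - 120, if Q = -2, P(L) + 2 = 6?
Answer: -468/5 ≈ -93.600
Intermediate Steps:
P(L) = 4 (P(L) = -2 + 6 = 4)
W = -3 (W = -3 + (0*(-2))*(-5) = -3 + 0*(-5) = -3 + 0 = -3)
n(O, q) = O/q (n(O, q) = (2*O)/((2*q)) = (2*O)*(1/(2*q)) = O/q)
W*n(-11, 5/P(3) + 0/(-2)) - 120 = -(-33)/(5/4 + 0/(-2)) - 120 = -(-33)/(5*(¼) + 0*(-½)) - 120 = -(-33)/(5/4 + 0) - 120 = -(-33)/5/4 - 120 = -(-33)*4/5 - 120 = -3*(-44/5) - 120 = 132/5 - 120 = -468/5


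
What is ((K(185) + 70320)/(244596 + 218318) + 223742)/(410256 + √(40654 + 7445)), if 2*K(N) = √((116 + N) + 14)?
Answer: 7081933055359008/12985504396451903 - 51786687254*√48099/38956513189355709 - √1683465/51942017585807612 + 102564*√35/12985504396451903 ≈ 0.54508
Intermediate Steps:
K(N) = √(130 + N)/2 (K(N) = √((116 + N) + 14)/2 = √(130 + N)/2)
((K(185) + 70320)/(244596 + 218318) + 223742)/(410256 + √(40654 + 7445)) = ((√(130 + 185)/2 + 70320)/(244596 + 218318) + 223742)/(410256 + √(40654 + 7445)) = ((√315/2 + 70320)/462914 + 223742)/(410256 + √48099) = (((3*√35)/2 + 70320)*(1/462914) + 223742)/(410256 + √48099) = ((3*√35/2 + 70320)*(1/462914) + 223742)/(410256 + √48099) = ((70320 + 3*√35/2)*(1/462914) + 223742)/(410256 + √48099) = ((35160/231457 + 3*√35/925828) + 223742)/(410256 + √48099) = (51786687254/231457 + 3*√35/925828)/(410256 + √48099)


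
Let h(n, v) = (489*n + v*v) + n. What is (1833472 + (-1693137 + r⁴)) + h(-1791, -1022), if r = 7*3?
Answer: 501710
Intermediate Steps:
r = 21
h(n, v) = v² + 490*n (h(n, v) = (489*n + v²) + n = (v² + 489*n) + n = v² + 490*n)
(1833472 + (-1693137 + r⁴)) + h(-1791, -1022) = (1833472 + (-1693137 + 21⁴)) + ((-1022)² + 490*(-1791)) = (1833472 + (-1693137 + 194481)) + (1044484 - 877590) = (1833472 - 1498656) + 166894 = 334816 + 166894 = 501710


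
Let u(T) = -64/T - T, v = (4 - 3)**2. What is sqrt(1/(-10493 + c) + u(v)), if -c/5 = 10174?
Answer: 2*I*sqrt(61188054087)/61363 ≈ 8.0623*I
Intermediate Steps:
c = -50870 (c = -5*10174 = -50870)
v = 1 (v = 1**2 = 1)
u(T) = -T - 64/T
sqrt(1/(-10493 + c) + u(v)) = sqrt(1/(-10493 - 50870) + (-1*1 - 64/1)) = sqrt(1/(-61363) + (-1 - 64*1)) = sqrt(-1/61363 + (-1 - 64)) = sqrt(-1/61363 - 65) = sqrt(-3988596/61363) = 2*I*sqrt(61188054087)/61363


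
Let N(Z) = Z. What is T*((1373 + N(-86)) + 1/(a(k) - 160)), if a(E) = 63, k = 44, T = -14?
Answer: -1747732/97 ≈ -18018.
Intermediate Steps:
T*((1373 + N(-86)) + 1/(a(k) - 160)) = -14*((1373 - 86) + 1/(63 - 160)) = -14*(1287 + 1/(-97)) = -14*(1287 - 1/97) = -14*124838/97 = -1747732/97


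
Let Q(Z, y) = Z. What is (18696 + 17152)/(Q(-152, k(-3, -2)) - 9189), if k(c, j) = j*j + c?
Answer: -35848/9341 ≈ -3.8377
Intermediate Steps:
k(c, j) = c + j² (k(c, j) = j² + c = c + j²)
(18696 + 17152)/(Q(-152, k(-3, -2)) - 9189) = (18696 + 17152)/(-152 - 9189) = 35848/(-9341) = 35848*(-1/9341) = -35848/9341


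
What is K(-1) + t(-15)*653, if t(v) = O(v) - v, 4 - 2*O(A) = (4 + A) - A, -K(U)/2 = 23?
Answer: 9749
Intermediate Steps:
K(U) = -46 (K(U) = -2*23 = -46)
O(A) = 0 (O(A) = 2 - ((4 + A) - A)/2 = 2 - ½*4 = 2 - 2 = 0)
t(v) = -v (t(v) = 0 - v = -v)
K(-1) + t(-15)*653 = -46 - 1*(-15)*653 = -46 + 15*653 = -46 + 9795 = 9749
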